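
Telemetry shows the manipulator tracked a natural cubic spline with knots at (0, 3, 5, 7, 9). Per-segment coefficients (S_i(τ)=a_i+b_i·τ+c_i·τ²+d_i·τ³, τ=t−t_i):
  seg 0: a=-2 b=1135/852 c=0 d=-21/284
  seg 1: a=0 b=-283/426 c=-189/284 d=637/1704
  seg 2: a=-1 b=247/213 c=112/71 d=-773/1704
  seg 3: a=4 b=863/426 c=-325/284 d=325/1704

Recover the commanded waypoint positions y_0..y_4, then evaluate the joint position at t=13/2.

y_0 = S_0(0) = a_0 = -2
y_1 = S_1(0) = a_1 = 0
y_2 = S_2(0) = a_2 = -1
y_3 = S_3(0) = a_3 = 4
y_4 = S_3(2) = 5
t_q=13/2 is in segment 2 (τ=3/2); S_2(τ)=12531/4544

y_0=-2 y_1=0 y_2=-1 y_3=4 y_4=5
S(13/2) = 12531/4544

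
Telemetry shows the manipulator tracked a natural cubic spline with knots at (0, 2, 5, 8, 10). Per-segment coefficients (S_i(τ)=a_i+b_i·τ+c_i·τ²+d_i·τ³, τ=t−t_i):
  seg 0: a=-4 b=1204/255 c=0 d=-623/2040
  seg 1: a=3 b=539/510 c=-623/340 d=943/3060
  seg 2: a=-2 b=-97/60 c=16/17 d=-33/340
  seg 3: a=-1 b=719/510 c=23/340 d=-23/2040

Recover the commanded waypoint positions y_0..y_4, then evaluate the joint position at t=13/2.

y_0 = S_0(0) = a_0 = -4
y_1 = S_1(0) = a_1 = 3
y_2 = S_2(0) = a_2 = -2
y_3 = S_3(0) = a_3 = -1
y_4 = S_3(2) = 2
t_q=13/2 is in segment 2 (τ=3/2); S_2(τ)=-7167/2720

y_0=-4 y_1=3 y_2=-2 y_3=-1 y_4=2
S(13/2) = -7167/2720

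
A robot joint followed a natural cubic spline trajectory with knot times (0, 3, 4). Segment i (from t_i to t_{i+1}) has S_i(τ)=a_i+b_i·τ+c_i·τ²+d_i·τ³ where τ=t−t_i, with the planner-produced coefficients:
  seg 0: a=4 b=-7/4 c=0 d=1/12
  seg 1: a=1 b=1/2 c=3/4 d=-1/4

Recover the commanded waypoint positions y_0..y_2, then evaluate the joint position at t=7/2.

y_0 = S_0(0) = a_0 = 4
y_1 = S_1(0) = a_1 = 1
y_2 = S_1(1) = 2
t_q=7/2 is in segment 1 (τ=1/2); S_1(τ)=45/32

y_0=4 y_1=1 y_2=2
S(7/2) = 45/32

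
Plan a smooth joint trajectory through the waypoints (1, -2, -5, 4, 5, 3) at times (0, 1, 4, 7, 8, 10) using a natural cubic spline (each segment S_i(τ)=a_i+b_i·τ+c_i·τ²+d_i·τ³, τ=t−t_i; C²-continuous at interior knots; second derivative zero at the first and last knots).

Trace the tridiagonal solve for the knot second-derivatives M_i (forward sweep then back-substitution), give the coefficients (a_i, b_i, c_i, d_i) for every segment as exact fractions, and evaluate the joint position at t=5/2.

Δ: Δ0=-3, Δ1=-1, Δ2=3, Δ3=1, Δ4=-1
row 1: diag=8, rhs=12; c'=3/8, d'=3/2
row 2: denom=12−3·3/8=87/8; d'=(24−3·3/2)/(87/8)=52/29
row 3: denom=8−3·8/29=208/29; d'=(-12−3·52/29)/(208/29)=-63/26
row 4: denom=6−1·29/208=1219/208; d'=(-12−1·-63/26)/(1219/208)=-1992/1219
back: M4=-1992/1219
back: M3=-63/26−29/208·-1992/1219=-2676/1219
back: M2=52/29−8/29·-2676/1219=2924/1219
back: M1=3/2−3/8·2924/1219=732/1219
M: M0=0, M1=732/1219, M2=2924/1219, M3=-2676/1219, M4=-1992/1219, M5=0
seg 0: a=1, c=M0/2=0, d=(M1−M0)/(6·1)=122/1219, b=Δ0−h0·(2M0+M1)/6=-3779/1219
seg 1: a=-2, c=M1/2=366/1219, d=(M2−M1)/(6·3)=1096/10971, b=Δ1−h1·(2M1+M2)/6=-3413/1219
seg 2: a=-5, c=M2/2=1462/1219, d=(M3−M2)/(6·3)=-2800/10971, b=Δ2−h2·(2M2+M3)/6=2071/1219
seg 3: a=4, c=M3/2=-1338/1219, d=(M4−M3)/(6·1)=114/1219, b=Δ3−h3·(2M3+M4)/6=2443/1219
seg 4: a=5, c=M4/2=-996/1219, d=(M5−M4)/(6·2)=166/1219, b=Δ4−h4·(2M4+M5)/6=109/1219
t_q=5/2 → seg 1, τ=3/2; S=-2+-3413/1219·τ+366/1219·τ²+1096/10971·τ³=-6323/1219

  seg 0: a=1 b=-3779/1219 c=0 d=122/1219
  seg 1: a=-2 b=-3413/1219 c=366/1219 d=1096/10971
  seg 2: a=-5 b=2071/1219 c=1462/1219 d=-2800/10971
  seg 3: a=4 b=2443/1219 c=-1338/1219 d=114/1219
  seg 4: a=5 b=109/1219 c=-996/1219 d=166/1219
S(5/2) = -6323/1219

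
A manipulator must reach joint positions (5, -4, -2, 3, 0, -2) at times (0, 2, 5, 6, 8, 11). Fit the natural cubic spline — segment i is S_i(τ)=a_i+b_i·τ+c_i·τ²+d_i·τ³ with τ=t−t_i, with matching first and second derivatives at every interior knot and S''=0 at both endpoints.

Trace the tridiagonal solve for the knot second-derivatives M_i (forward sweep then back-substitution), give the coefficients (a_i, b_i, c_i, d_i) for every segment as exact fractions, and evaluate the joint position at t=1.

Δ: Δ0=-9/2, Δ1=2/3, Δ2=5, Δ3=-3/2, Δ4=-2/3
row 1: diag=10, rhs=31; c'=3/10, d'=31/10
row 2: denom=8−3·3/10=71/10; d'=(26−3·31/10)/(71/10)=167/71
row 3: denom=6−1·10/71=416/71; d'=(-39−1·167/71)/(416/71)=-367/52
row 4: denom=10−2·71/208=969/104; d'=(5−2·-367/52)/(969/104)=1988/969
back: M4=1988/969
back: M3=-367/52−71/208·1988/969=-15035/1938
back: M2=167/71−10/71·-15035/1938=3338/969
back: M1=31/10−3/10·3338/969=1335/646
M: M0=0, M1=1335/646, M2=3338/969, M3=-15035/1938, M4=1988/969, M5=0
seg 0: a=5, c=M0/2=0, d=(M1−M0)/(6·2)=445/2584, b=Δ0−h0·(2M0+M1)/6=-1676/323
seg 1: a=-4, c=M1/2=1335/1292, d=(M2−M1)/(6·3)=2671/34884, b=Δ1−h1·(2M1+M2)/6=-2017/646
seg 2: a=-2, c=M2/2=1669/969, d=(M3−M2)/(6·1)=-7237/3876, b=Δ2−h2·(2M2+M3)/6=391/76
seg 3: a=3, c=M3/2=-15035/3876, d=(M4−M3)/(6·2)=6337/7752, b=Δ3−h3·(2M3+M4)/6=5791/1938
seg 4: a=0, c=M4/2=994/969, d=(M5−M4)/(6·3)=-994/8721, b=Δ4−h4·(2M4+M5)/6=-878/323
t_q=1 → seg 0, τ=1; S=5+-1676/323·τ+0·τ²+445/2584·τ³=-43/2584

  seg 0: a=5 b=-1676/323 c=0 d=445/2584
  seg 1: a=-4 b=-2017/646 c=1335/1292 d=2671/34884
  seg 2: a=-2 b=391/76 c=1669/969 d=-7237/3876
  seg 3: a=3 b=5791/1938 c=-15035/3876 d=6337/7752
  seg 4: a=0 b=-878/323 c=994/969 d=-994/8721
S(1) = -43/2584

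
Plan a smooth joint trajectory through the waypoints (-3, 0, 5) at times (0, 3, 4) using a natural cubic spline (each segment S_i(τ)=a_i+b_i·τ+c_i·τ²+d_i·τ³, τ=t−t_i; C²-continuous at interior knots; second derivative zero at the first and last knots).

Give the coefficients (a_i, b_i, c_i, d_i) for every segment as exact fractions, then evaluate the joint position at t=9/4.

Δ: Δ0=1, Δ1=5
row 1: diag=8, rhs=24; c'=1/8, d'=3
back: M1=3
M: M0=0, M1=3, M2=0
seg 0: a=-3, c=M0/2=0, d=(M1−M0)/(6·3)=1/6, b=Δ0−h0·(2M0+M1)/6=-1/2
seg 1: a=0, c=M1/2=3/2, d=(M2−M1)/(6·1)=-1/2, b=Δ1−h1·(2M1+M2)/6=4
t_q=9/4 → seg 0, τ=9/4; S=-3+-1/2·τ+0·τ²+1/6·τ³=-285/128

  seg 0: a=-3 b=-1/2 c=0 d=1/6
  seg 1: a=0 b=4 c=3/2 d=-1/2
S(9/4) = -285/128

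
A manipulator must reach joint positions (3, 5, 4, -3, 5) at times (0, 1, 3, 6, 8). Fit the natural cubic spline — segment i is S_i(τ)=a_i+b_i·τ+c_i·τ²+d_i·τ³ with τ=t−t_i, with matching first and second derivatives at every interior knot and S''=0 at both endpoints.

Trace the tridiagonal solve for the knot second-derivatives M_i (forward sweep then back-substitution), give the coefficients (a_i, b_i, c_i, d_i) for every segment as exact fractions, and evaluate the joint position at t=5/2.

  seg 0: a=3 b=6989/3036 c=0 d=-917/3036
  seg 1: a=5 b=2119/1518 c=-917/1012 d=-127/6072
  seg 2: a=4 b=-1882/759 c=-261/253 d=820/2277
  seg 3: a=-3 b=800/759 c=559/253 d=-559/1518
S(5/2) = 80709/16192

Δ: Δ0=2, Δ1=-1/2, Δ2=-7/3, Δ3=4
row 1: diag=6, rhs=-15; c'=1/3, d'=-5/2
row 2: denom=10−2·1/3=28/3; d'=(-11−2·-5/2)/(28/3)=-9/14
row 3: denom=10−3·9/28=253/28; d'=(38−3·-9/14)/(253/28)=1118/253
back: M3=1118/253
back: M2=-9/14−9/28·1118/253=-522/253
back: M1=-5/2−1/3·-522/253=-917/506
M: M0=0, M1=-917/506, M2=-522/253, M3=1118/253, M4=0
seg 0: a=3, c=M0/2=0, d=(M1−M0)/(6·1)=-917/3036, b=Δ0−h0·(2M0+M1)/6=6989/3036
seg 1: a=5, c=M1/2=-917/1012, d=(M2−M1)/(6·2)=-127/6072, b=Δ1−h1·(2M1+M2)/6=2119/1518
seg 2: a=4, c=M2/2=-261/253, d=(M3−M2)/(6·3)=820/2277, b=Δ2−h2·(2M2+M3)/6=-1882/759
seg 3: a=-3, c=M3/2=559/253, d=(M4−M3)/(6·2)=-559/1518, b=Δ3−h3·(2M3+M4)/6=800/759
t_q=5/2 → seg 1, τ=3/2; S=5+2119/1518·τ+-917/1012·τ²+-127/6072·τ³=80709/16192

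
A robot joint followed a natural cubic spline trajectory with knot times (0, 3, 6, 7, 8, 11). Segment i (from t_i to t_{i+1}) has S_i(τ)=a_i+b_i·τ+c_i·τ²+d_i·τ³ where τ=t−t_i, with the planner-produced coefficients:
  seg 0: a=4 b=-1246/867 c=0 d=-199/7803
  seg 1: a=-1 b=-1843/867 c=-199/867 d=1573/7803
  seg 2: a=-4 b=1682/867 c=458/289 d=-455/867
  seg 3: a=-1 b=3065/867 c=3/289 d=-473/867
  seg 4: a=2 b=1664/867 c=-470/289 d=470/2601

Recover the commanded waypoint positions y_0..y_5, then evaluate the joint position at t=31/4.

y_0 = S_0(0) = a_0 = 4
y_1 = S_1(0) = a_1 = -1
y_2 = S_2(0) = a_2 = -4
y_3 = S_3(0) = a_3 = -1
y_4 = S_4(0) = a_4 = 2
y_5 = S_4(3) = -2
t_q=31/4 is in segment 3 (τ=3/4); S_3(τ)=26395/18496

y_0=4 y_1=-1 y_2=-4 y_3=-1 y_4=2 y_5=-2
S(31/4) = 26395/18496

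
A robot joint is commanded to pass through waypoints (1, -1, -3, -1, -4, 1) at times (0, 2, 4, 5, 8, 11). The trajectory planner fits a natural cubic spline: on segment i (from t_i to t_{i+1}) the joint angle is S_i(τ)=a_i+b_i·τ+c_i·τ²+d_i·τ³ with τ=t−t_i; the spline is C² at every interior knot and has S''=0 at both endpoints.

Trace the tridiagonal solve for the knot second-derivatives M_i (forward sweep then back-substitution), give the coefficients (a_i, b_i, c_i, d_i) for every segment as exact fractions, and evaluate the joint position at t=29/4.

Δ: Δ0=-1, Δ1=-1, Δ2=2, Δ3=-1, Δ4=5/3
row 1: diag=8, rhs=0; c'=1/4, d'=0
row 2: denom=6−2·1/4=11/2; d'=(18−2·0)/(11/2)=36/11
row 3: denom=8−1·2/11=86/11; d'=(-18−1·36/11)/(86/11)=-117/43
row 4: denom=12−3·33/86=933/86; d'=(16−3·-117/43)/(933/86)=2078/933
back: M4=2078/933
back: M3=-117/43−33/86·2078/933=-1112/311
back: M2=36/11−2/11·-1112/311=1220/311
back: M1=0−1/4·1220/311=-305/311
M: M0=0, M1=-305/311, M2=1220/311, M3=-1112/311, M4=2078/933, M5=0
seg 0: a=1, c=M0/2=0, d=(M1−M0)/(6·2)=-305/3732, b=Δ0−h0·(2M0+M1)/6=-628/933
seg 1: a=-1, c=M1/2=-305/622, d=(M2−M1)/(6·2)=1525/3732, b=Δ1−h1·(2M1+M2)/6=-1543/933
seg 2: a=-3, c=M2/2=610/311, d=(M3−M2)/(6·1)=-1166/933, b=Δ2−h2·(2M2+M3)/6=1202/933
seg 3: a=-1, c=M3/2=-556/311, d=(M4−M3)/(6·3)=2707/8397, b=Δ3−h3·(2M3+M4)/6=1364/933
seg 4: a=-4, c=M4/2=1039/933, d=(M5−M4)/(6·3)=-1039/8397, b=Δ4−h4·(2M4+M5)/6=-523/933
t_q=29/4 → seg 3, τ=9/4; S=-1+1364/933·τ+-556/311·τ²+2707/8397·τ³=-61487/19904

  seg 0: a=1 b=-628/933 c=0 d=-305/3732
  seg 1: a=-1 b=-1543/933 c=-305/622 d=1525/3732
  seg 2: a=-3 b=1202/933 c=610/311 d=-1166/933
  seg 3: a=-1 b=1364/933 c=-556/311 d=2707/8397
  seg 4: a=-4 b=-523/933 c=1039/933 d=-1039/8397
S(29/4) = -61487/19904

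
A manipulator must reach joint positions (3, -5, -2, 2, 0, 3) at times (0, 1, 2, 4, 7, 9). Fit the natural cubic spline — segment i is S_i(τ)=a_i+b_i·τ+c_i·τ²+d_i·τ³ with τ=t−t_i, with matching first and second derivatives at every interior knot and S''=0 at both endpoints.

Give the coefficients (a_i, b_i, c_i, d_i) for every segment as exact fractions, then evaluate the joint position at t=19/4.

  seg 0: a=3 b=-63164/5799 c=0 d=16772/5799
  seg 1: a=-5 b=-12848/5799 c=16772/1933 d=-20071/5799
  seg 2: a=-2 b=27571/5799 c=-3299/1933 d=3821/23196
  seg 3: a=2 b=-554/5799 c=-2777/3866 d=2041/11598
  seg 4: a=0 b=4013/11598 c=1673/1933 d=-1673/11598
S(19/4) = 395517/247424

Δ: Δ0=-8, Δ1=3, Δ2=2, Δ3=-2/3, Δ4=3/2
row 1: diag=4, rhs=66; c'=1/4, d'=33/2
row 2: denom=6−1·1/4=23/4; d'=(-6−1·33/2)/(23/4)=-90/23
row 3: denom=10−2·8/23=214/23; d'=(-16−2·-90/23)/(214/23)=-94/107
row 4: denom=10−3·69/214=1933/214; d'=(13−3·-94/107)/(1933/214)=3346/1933
back: M4=3346/1933
back: M3=-94/107−69/214·3346/1933=-2777/1933
back: M2=-90/23−8/23·-2777/1933=-6598/1933
back: M1=33/2−1/4·-6598/1933=33544/1933
M: M0=0, M1=33544/1933, M2=-6598/1933, M3=-2777/1933, M4=3346/1933, M5=0
seg 0: a=3, c=M0/2=0, d=(M1−M0)/(6·1)=16772/5799, b=Δ0−h0·(2M0+M1)/6=-63164/5799
seg 1: a=-5, c=M1/2=16772/1933, d=(M2−M1)/(6·1)=-20071/5799, b=Δ1−h1·(2M1+M2)/6=-12848/5799
seg 2: a=-2, c=M2/2=-3299/1933, d=(M3−M2)/(6·2)=3821/23196, b=Δ2−h2·(2M2+M3)/6=27571/5799
seg 3: a=2, c=M3/2=-2777/3866, d=(M4−M3)/(6·3)=2041/11598, b=Δ3−h3·(2M3+M4)/6=-554/5799
seg 4: a=0, c=M4/2=1673/1933, d=(M5−M4)/(6·2)=-1673/11598, b=Δ4−h4·(2M4+M5)/6=4013/11598
t_q=19/4 → seg 3, τ=3/4; S=2+-554/5799·τ+-2777/3866·τ²+2041/11598·τ³=395517/247424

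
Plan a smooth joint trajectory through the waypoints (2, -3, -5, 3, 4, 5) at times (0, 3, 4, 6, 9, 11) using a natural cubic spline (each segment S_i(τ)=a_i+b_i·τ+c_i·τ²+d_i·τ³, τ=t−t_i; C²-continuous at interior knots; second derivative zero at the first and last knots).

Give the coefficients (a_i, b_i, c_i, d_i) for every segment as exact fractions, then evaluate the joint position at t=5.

Δ: Δ0=-5/3, Δ1=-2, Δ2=4, Δ3=1/3, Δ4=1/2
row 1: diag=8, rhs=-2; c'=1/8, d'=-1/4
row 2: denom=6−1·1/8=47/8; d'=(36−1·-1/4)/(47/8)=290/47
row 3: denom=10−2·16/47=438/47; d'=(-22−2·290/47)/(438/47)=-269/73
row 4: denom=10−3·47/146=1319/146; d'=(1−3·-269/73)/(1319/146)=1760/1319
back: M4=1760/1319
back: M3=-269/73−47/146·1760/1319=-5427/1319
back: M2=290/47−16/47·-5427/1319=9986/1319
back: M1=-1/4−1/8·9986/1319=-1578/1319
M: M0=0, M1=-1578/1319, M2=9986/1319, M3=-5427/1319, M4=1760/1319, M5=0
seg 0: a=2, c=M0/2=0, d=(M1−M0)/(6·3)=-263/3957, b=Δ0−h0·(2M0+M1)/6=-4228/3957
seg 1: a=-3, c=M1/2=-789/1319, d=(M2−M1)/(6·1)=5782/3957, b=Δ1−h1·(2M1+M2)/6=-11329/3957
seg 2: a=-5, c=M2/2=4993/1319, d=(M3−M2)/(6·2)=-15413/15828, b=Δ2−h2·(2M2+M3)/6=1283/3957
seg 3: a=3, c=M3/2=-5427/2638, d=(M4−M3)/(6·3)=7187/23742, b=Δ3−h3·(2M3+M4)/6=14960/3957
seg 4: a=4, c=M4/2=880/1319, d=(M5−M4)/(6·2)=-440/3957, b=Δ4−h4·(2M4+M5)/6=-3083/7914
t_q=5 → seg 2, τ=1; S=-5+1283/3957·τ+4993/1319·τ²+-15413/15828·τ³=-9835/5276

  seg 0: a=2 b=-4228/3957 c=0 d=-263/3957
  seg 1: a=-3 b=-11329/3957 c=-789/1319 d=5782/3957
  seg 2: a=-5 b=1283/3957 c=4993/1319 d=-15413/15828
  seg 3: a=3 b=14960/3957 c=-5427/2638 d=7187/23742
  seg 4: a=4 b=-3083/7914 c=880/1319 d=-440/3957
S(5) = -9835/5276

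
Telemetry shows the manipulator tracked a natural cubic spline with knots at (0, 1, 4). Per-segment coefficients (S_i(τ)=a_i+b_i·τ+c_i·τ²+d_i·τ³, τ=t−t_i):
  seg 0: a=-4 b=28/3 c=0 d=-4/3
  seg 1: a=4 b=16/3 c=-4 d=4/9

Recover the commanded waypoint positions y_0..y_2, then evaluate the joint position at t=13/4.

y_0 = S_0(0) = a_0 = -4
y_1 = S_1(0) = a_1 = 4
y_2 = S_1(3) = -4
t_q=13/4 is in segment 1 (τ=9/4); S_1(τ)=13/16

y_0=-4 y_1=4 y_2=-4
S(13/4) = 13/16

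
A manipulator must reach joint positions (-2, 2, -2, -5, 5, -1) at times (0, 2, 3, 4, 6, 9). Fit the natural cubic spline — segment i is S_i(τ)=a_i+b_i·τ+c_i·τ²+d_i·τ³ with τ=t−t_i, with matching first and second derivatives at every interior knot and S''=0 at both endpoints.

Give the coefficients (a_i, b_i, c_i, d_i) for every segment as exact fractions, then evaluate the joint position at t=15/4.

Δ: Δ0=2, Δ1=-4, Δ2=-3, Δ3=5, Δ4=-2
row 1: diag=6, rhs=-36; c'=1/6, d'=-6
row 2: denom=4−1·1/6=23/6; d'=(6−1·-6)/(23/6)=72/23
row 3: denom=6−1·6/23=132/23; d'=(48−1·72/23)/(132/23)=86/11
row 4: denom=10−2·23/66=307/33; d'=(-42−2·86/11)/(307/33)=-1902/307
back: M4=-1902/307
back: M3=86/11−23/66·-1902/307=3063/307
back: M2=72/23−6/23·3063/307=162/307
back: M1=-6−1/6·162/307=-1869/307
M: M0=0, M1=-1869/307, M2=162/307, M3=3063/307, M4=-1902/307, M5=0
seg 0: a=-2, c=M0/2=0, d=(M1−M0)/(6·2)=-623/1228, b=Δ0−h0·(2M0+M1)/6=1237/307
seg 1: a=2, c=M1/2=-1869/614, d=(M2−M1)/(6·1)=677/614, b=Δ1−h1·(2M1+M2)/6=-632/307
seg 2: a=-2, c=M2/2=81/307, d=(M3−M2)/(6·1)=967/614, b=Δ2−h2·(2M2+M3)/6=-2971/614
seg 3: a=-5, c=M3/2=3063/614, d=(M4−M3)/(6·2)=-1655/1228, b=Δ3−h3·(2M3+M4)/6=127/307
seg 4: a=5, c=M4/2=-951/307, d=(M5−M4)/(6·3)=317/921, b=Δ4−h4·(2M4+M5)/6=1288/307
t_q=15/4 → seg 2, τ=3/4; S=-2+-2971/614·τ+81/307·τ²+967/614·τ³=-189259/39296

  seg 0: a=-2 b=1237/307 c=0 d=-623/1228
  seg 1: a=2 b=-632/307 c=-1869/614 d=677/614
  seg 2: a=-2 b=-2971/614 c=81/307 d=967/614
  seg 3: a=-5 b=127/307 c=3063/614 d=-1655/1228
  seg 4: a=5 b=1288/307 c=-951/307 d=317/921
S(15/4) = -189259/39296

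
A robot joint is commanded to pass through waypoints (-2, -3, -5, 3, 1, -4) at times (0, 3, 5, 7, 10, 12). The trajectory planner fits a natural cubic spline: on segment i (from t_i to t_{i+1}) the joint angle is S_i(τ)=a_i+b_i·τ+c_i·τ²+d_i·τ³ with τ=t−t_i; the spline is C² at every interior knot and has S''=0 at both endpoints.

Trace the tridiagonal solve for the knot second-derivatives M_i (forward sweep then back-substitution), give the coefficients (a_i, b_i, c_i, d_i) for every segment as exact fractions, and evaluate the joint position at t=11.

  seg 0: a=-2 b=607/1629 c=0 d=-1150/14661
  seg 1: a=-3 b=-2843/1629 c=-1150/1629 d=1757/3258
  seg 2: a=-5 b=1033/543 c=4121/1629 d=-4825/6516
  seg 3: a=3 b=5108/1629 c=-6233/3258 d=6311/29322
  seg 4: a=1 b=-8249/3258 c=13/543 d=-13/3258
S(11) = -821/543

Δ: Δ0=-1/3, Δ1=-1, Δ2=4, Δ3=-2/3, Δ4=-5/2
row 1: diag=10, rhs=-4; c'=1/5, d'=-2/5
row 2: denom=8−2·1/5=38/5; d'=(30−2·-2/5)/(38/5)=77/19
row 3: denom=10−2·5/19=180/19; d'=(-28−2·77/19)/(180/19)=-343/90
row 4: denom=10−3·19/60=181/20; d'=(-11−3·-343/90)/(181/20)=26/543
back: M4=26/543
back: M3=-343/90−19/60·26/543=-6233/1629
back: M2=77/19−5/19·-6233/1629=8242/1629
back: M1=-2/5−1/5·8242/1629=-2300/1629
M: M0=0, M1=-2300/1629, M2=8242/1629, M3=-6233/1629, M4=26/543, M5=0
seg 0: a=-2, c=M0/2=0, d=(M1−M0)/(6·3)=-1150/14661, b=Δ0−h0·(2M0+M1)/6=607/1629
seg 1: a=-3, c=M1/2=-1150/1629, d=(M2−M1)/(6·2)=1757/3258, b=Δ1−h1·(2M1+M2)/6=-2843/1629
seg 2: a=-5, c=M2/2=4121/1629, d=(M3−M2)/(6·2)=-4825/6516, b=Δ2−h2·(2M2+M3)/6=1033/543
seg 3: a=3, c=M3/2=-6233/3258, d=(M4−M3)/(6·3)=6311/29322, b=Δ3−h3·(2M3+M4)/6=5108/1629
seg 4: a=1, c=M4/2=13/543, d=(M5−M4)/(6·2)=-13/3258, b=Δ4−h4·(2M4+M5)/6=-8249/3258
t_q=11 → seg 4, τ=1; S=1+-8249/3258·τ+13/543·τ²+-13/3258·τ³=-821/543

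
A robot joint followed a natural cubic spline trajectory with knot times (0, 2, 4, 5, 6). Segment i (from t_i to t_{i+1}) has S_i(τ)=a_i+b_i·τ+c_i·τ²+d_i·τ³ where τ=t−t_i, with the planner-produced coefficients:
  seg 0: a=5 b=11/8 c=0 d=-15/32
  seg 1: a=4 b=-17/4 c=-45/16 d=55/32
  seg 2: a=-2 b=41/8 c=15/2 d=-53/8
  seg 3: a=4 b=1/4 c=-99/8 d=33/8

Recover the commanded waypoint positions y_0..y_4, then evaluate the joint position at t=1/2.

y_0 = S_0(0) = a_0 = 5
y_1 = S_1(0) = a_1 = 4
y_2 = S_2(0) = a_2 = -2
y_3 = S_3(0) = a_3 = 4
y_4 = S_3(1) = -4
t_q=1/2 is in segment 0 (τ=1/2); S_0(τ)=1441/256

y_0=5 y_1=4 y_2=-2 y_3=4 y_4=-4
S(1/2) = 1441/256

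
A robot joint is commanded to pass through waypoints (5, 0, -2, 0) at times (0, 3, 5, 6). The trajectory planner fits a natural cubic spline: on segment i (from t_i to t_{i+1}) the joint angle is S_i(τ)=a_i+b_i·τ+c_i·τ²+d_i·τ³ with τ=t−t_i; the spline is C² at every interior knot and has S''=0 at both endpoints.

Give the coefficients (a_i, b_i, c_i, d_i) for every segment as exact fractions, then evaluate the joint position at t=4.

  seg 0: a=5 b=-131/84 c=0 d=-1/84
  seg 1: a=0 b=-79/42 c=-3/28 d=23/84
  seg 2: a=-2 b=41/42 c=43/28 d=-43/84
S(4) = -12/7

Δ: Δ0=-5/3, Δ1=-1, Δ2=2
row 1: diag=10, rhs=4; c'=1/5, d'=2/5
row 2: denom=6−2·1/5=28/5; d'=(18−2·2/5)/(28/5)=43/14
back: M2=43/14
back: M1=2/5−1/5·43/14=-3/14
M: M0=0, M1=-3/14, M2=43/14, M3=0
seg 0: a=5, c=M0/2=0, d=(M1−M0)/(6·3)=-1/84, b=Δ0−h0·(2M0+M1)/6=-131/84
seg 1: a=0, c=M1/2=-3/28, d=(M2−M1)/(6·2)=23/84, b=Δ1−h1·(2M1+M2)/6=-79/42
seg 2: a=-2, c=M2/2=43/28, d=(M3−M2)/(6·1)=-43/84, b=Δ2−h2·(2M2+M3)/6=41/42
t_q=4 → seg 1, τ=1; S=0+-79/42·τ+-3/28·τ²+23/84·τ³=-12/7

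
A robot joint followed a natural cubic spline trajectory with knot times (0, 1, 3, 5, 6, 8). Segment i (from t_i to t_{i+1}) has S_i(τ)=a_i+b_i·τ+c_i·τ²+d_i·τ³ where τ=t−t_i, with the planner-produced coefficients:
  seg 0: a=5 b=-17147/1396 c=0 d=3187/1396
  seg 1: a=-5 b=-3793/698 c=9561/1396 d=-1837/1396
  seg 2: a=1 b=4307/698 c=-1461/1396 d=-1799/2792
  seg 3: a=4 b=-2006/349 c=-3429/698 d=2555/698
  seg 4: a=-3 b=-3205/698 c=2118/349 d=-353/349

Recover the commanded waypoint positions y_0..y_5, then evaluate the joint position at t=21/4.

y_0 = S_0(0) = a_0 = 5
y_1 = S_1(0) = a_1 = -5
y_2 = S_2(0) = a_2 = 1
y_3 = S_3(0) = a_3 = 4
y_4 = S_4(0) = a_4 = -3
y_5 = S_4(2) = 4
t_q=21/4 is in segment 3 (τ=1/4); S_3(τ)=103335/44672

y_0=5 y_1=-5 y_2=1 y_3=4 y_4=-3 y_5=4
S(21/4) = 103335/44672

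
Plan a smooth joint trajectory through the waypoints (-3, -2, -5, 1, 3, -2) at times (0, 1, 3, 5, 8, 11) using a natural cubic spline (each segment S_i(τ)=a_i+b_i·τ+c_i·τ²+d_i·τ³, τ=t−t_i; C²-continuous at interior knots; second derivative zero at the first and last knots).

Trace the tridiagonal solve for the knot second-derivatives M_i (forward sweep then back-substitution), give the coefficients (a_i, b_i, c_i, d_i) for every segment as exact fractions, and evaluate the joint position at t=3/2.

  seg 0: a=-3 b=2593/1532 c=0 d=-1061/1532
  seg 1: a=-2 b=-295/766 c=-3183/1532 d=2329/3064
  seg 2: a=-5 b=163/383 c=951/383 d=-229/383
  seg 3: a=1 b=1219/383 c=-423/383 d=916/10341
  seg 4: a=3 b=-403/383 c=-353/1149 d=353/10341
S(3/2) = -64147/24512

Δ: Δ0=1, Δ1=-3/2, Δ2=3, Δ3=2/3, Δ4=-5/3
row 1: diag=6, rhs=-15; c'=1/3, d'=-5/2
row 2: denom=8−2·1/3=22/3; d'=(27−2·-5/2)/(22/3)=48/11
row 3: denom=10−2·3/11=104/11; d'=(-14−2·48/11)/(104/11)=-125/52
row 4: denom=12−3·33/104=1149/104; d'=(-14−3·-125/52)/(1149/104)=-706/1149
back: M4=-706/1149
back: M3=-125/52−33/104·-706/1149=-846/383
back: M2=48/11−3/11·-846/383=1902/383
back: M1=-5/2−1/3·1902/383=-3183/766
M: M0=0, M1=-3183/766, M2=1902/383, M3=-846/383, M4=-706/1149, M5=0
seg 0: a=-3, c=M0/2=0, d=(M1−M0)/(6·1)=-1061/1532, b=Δ0−h0·(2M0+M1)/6=2593/1532
seg 1: a=-2, c=M1/2=-3183/1532, d=(M2−M1)/(6·2)=2329/3064, b=Δ1−h1·(2M1+M2)/6=-295/766
seg 2: a=-5, c=M2/2=951/383, d=(M3−M2)/(6·2)=-229/383, b=Δ2−h2·(2M2+M3)/6=163/383
seg 3: a=1, c=M3/2=-423/383, d=(M4−M3)/(6·3)=916/10341, b=Δ3−h3·(2M3+M4)/6=1219/383
seg 4: a=3, c=M4/2=-353/1149, d=(M5−M4)/(6·3)=353/10341, b=Δ4−h4·(2M4+M5)/6=-403/383
t_q=3/2 → seg 1, τ=1/2; S=-2+-295/766·τ+-3183/1532·τ²+2329/3064·τ³=-64147/24512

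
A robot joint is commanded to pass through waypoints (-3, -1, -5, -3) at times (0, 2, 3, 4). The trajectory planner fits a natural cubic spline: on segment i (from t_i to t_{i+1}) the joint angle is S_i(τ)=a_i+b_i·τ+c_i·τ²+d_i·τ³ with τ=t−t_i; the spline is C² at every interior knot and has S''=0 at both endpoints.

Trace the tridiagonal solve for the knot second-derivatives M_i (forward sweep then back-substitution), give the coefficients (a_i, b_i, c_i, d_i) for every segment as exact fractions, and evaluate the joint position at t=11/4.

  seg 0: a=-3 b=75/23 c=0 d=-13/23
  seg 1: a=-1 b=-81/23 c=-78/23 d=67/23
  seg 2: a=-5 b=-36/23 c=123/23 d=-41/23
S(11/4) = -6359/1472

Δ: Δ0=1, Δ1=-4, Δ2=2
row 1: diag=6, rhs=-30; c'=1/6, d'=-5
row 2: denom=4−1·1/6=23/6; d'=(36−1·-5)/(23/6)=246/23
back: M2=246/23
back: M1=-5−1/6·246/23=-156/23
M: M0=0, M1=-156/23, M2=246/23, M3=0
seg 0: a=-3, c=M0/2=0, d=(M1−M0)/(6·2)=-13/23, b=Δ0−h0·(2M0+M1)/6=75/23
seg 1: a=-1, c=M1/2=-78/23, d=(M2−M1)/(6·1)=67/23, b=Δ1−h1·(2M1+M2)/6=-81/23
seg 2: a=-5, c=M2/2=123/23, d=(M3−M2)/(6·1)=-41/23, b=Δ2−h2·(2M2+M3)/6=-36/23
t_q=11/4 → seg 1, τ=3/4; S=-1+-81/23·τ+-78/23·τ²+67/23·τ³=-6359/1472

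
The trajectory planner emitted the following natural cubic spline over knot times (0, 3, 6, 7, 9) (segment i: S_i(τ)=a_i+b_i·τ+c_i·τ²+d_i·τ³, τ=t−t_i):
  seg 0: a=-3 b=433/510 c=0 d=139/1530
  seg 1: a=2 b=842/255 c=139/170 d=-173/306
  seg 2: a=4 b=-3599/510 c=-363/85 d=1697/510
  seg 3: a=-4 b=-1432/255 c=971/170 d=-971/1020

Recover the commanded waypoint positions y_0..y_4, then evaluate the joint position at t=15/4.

y_0 = S_0(0) = a_0 = -3
y_1 = S_1(0) = a_1 = 2
y_2 = S_2(0) = a_2 = 4
y_3 = S_3(0) = a_3 = -4
y_4 = S_3(2) = 0
t_q=15/4 is in segment 1 (τ=3/4); S_1(τ)=51113/10880

y_0=-3 y_1=2 y_2=4 y_3=-4 y_4=0
S(15/4) = 51113/10880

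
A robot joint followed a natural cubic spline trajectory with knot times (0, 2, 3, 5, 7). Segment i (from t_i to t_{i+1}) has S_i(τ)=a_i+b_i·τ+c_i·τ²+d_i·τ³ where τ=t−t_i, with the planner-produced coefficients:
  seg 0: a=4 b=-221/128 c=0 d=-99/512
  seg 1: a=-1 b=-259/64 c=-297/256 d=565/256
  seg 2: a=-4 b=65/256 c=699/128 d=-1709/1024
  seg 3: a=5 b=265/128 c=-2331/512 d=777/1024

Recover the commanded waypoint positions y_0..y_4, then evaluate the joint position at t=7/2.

y_0=4 y_1=-1 y_2=-4 y_3=5 y_4=-3
S(7/2) = -22253/8192

y_0 = S_0(0) = a_0 = 4
y_1 = S_1(0) = a_1 = -1
y_2 = S_2(0) = a_2 = -4
y_3 = S_3(0) = a_3 = 5
y_4 = S_3(2) = -3
t_q=7/2 is in segment 2 (τ=1/2); S_2(τ)=-22253/8192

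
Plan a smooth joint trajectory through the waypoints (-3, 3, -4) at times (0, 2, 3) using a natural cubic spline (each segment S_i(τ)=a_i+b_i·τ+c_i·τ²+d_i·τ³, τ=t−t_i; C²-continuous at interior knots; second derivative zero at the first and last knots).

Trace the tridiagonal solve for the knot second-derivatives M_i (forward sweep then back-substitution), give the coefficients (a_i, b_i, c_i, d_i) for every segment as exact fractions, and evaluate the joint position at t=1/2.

  seg 0: a=-3 b=19/3 c=0 d=-5/6
  seg 1: a=3 b=-11/3 c=-5 d=5/3
S(1/2) = 1/16

Δ: Δ0=3, Δ1=-7
row 1: diag=6, rhs=-60; c'=1/6, d'=-10
back: M1=-10
M: M0=0, M1=-10, M2=0
seg 0: a=-3, c=M0/2=0, d=(M1−M0)/(6·2)=-5/6, b=Δ0−h0·(2M0+M1)/6=19/3
seg 1: a=3, c=M1/2=-5, d=(M2−M1)/(6·1)=5/3, b=Δ1−h1·(2M1+M2)/6=-11/3
t_q=1/2 → seg 0, τ=1/2; S=-3+19/3·τ+0·τ²+-5/6·τ³=1/16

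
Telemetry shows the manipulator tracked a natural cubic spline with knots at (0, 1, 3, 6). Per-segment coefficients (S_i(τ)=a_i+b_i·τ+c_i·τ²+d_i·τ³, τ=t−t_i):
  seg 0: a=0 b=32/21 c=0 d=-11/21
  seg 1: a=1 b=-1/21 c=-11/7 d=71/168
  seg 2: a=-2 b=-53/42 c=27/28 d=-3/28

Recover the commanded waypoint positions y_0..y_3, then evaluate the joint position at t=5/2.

y_0 = S_0(0) = a_0 = 0
y_1 = S_1(0) = a_1 = 1
y_2 = S_2(0) = a_2 = -2
y_3 = S_2(3) = 0
t_q=5/2 is in segment 1 (τ=3/2); S_1(τ)=-529/448

y_0=0 y_1=1 y_2=-2 y_3=0
S(5/2) = -529/448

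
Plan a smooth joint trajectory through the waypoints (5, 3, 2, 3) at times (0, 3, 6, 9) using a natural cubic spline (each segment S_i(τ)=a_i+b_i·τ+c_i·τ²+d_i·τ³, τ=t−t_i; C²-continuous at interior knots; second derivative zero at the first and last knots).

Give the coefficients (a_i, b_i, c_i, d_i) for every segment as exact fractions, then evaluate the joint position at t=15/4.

Δ: Δ0=-2/3, Δ1=-1/3, Δ2=1/3
row 1: diag=12, rhs=2; c'=1/4, d'=1/6
row 2: denom=12−3·1/4=45/4; d'=(4−3·1/6)/(45/4)=14/45
back: M2=14/45
back: M1=1/6−1/4·14/45=4/45
M: M0=0, M1=4/45, M2=14/45, M3=0
seg 0: a=5, c=M0/2=0, d=(M1−M0)/(6·3)=2/405, b=Δ0−h0·(2M0+M1)/6=-32/45
seg 1: a=3, c=M1/2=2/45, d=(M2−M1)/(6·3)=1/81, b=Δ1−h1·(2M1+M2)/6=-26/45
seg 2: a=2, c=M2/2=7/45, d=(M3−M2)/(6·3)=-7/405, b=Δ2−h2·(2M2+M3)/6=1/45
t_q=15/4 → seg 1, τ=3/4; S=3+-26/45·τ+2/45·τ²+1/81·τ³=831/320

  seg 0: a=5 b=-32/45 c=0 d=2/405
  seg 1: a=3 b=-26/45 c=2/45 d=1/81
  seg 2: a=2 b=1/45 c=7/45 d=-7/405
S(15/4) = 831/320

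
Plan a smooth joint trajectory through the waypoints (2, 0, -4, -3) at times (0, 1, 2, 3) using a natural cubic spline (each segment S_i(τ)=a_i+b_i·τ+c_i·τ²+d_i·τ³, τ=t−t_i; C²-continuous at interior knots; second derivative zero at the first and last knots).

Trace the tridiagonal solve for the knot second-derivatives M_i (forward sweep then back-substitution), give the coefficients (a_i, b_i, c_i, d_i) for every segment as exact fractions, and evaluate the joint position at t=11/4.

Δ: Δ0=-2, Δ1=-4, Δ2=1
row 1: diag=4, rhs=-12; c'=1/4, d'=-3
row 2: denom=4−1·1/4=15/4; d'=(30−1·-3)/(15/4)=44/5
back: M2=44/5
back: M1=-3−1/4·44/5=-26/5
M: M0=0, M1=-26/5, M2=44/5, M3=0
seg 0: a=2, c=M0/2=0, d=(M1−M0)/(6·1)=-13/15, b=Δ0−h0·(2M0+M1)/6=-17/15
seg 1: a=0, c=M1/2=-13/5, d=(M2−M1)/(6·1)=7/3, b=Δ1−h1·(2M1+M2)/6=-56/15
seg 2: a=-4, c=M2/2=22/5, d=(M3−M2)/(6·1)=-22/15, b=Δ2−h2·(2M2+M3)/6=-29/15
t_q=11/4 → seg 2, τ=3/4; S=-4+-29/15·τ+22/5·τ²+-22/15·τ³=-115/32

  seg 0: a=2 b=-17/15 c=0 d=-13/15
  seg 1: a=0 b=-56/15 c=-13/5 d=7/3
  seg 2: a=-4 b=-29/15 c=22/5 d=-22/15
S(11/4) = -115/32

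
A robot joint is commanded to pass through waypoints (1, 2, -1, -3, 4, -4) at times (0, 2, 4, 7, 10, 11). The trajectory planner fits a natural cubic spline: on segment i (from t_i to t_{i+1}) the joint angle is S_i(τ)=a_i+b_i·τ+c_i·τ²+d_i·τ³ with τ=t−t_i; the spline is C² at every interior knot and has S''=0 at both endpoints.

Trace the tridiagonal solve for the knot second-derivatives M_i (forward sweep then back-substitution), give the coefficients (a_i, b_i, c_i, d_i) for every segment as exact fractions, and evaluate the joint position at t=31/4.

  seg 0: a=1 b=1460/1509 c=0 d=-1411/12072
  seg 1: a=2 b=-1313/3018 c=-1411/2012 d=1019/12072
  seg 2: a=-1 b=-3361/1509 c=-98/503 d=1079/4527
  seg 3: a=-3 b=4586/1509 c=981/503 d=-3298/4527
  seg 4: a=4 b=-7438/1509 c=-2317/503 d=2317/1509
S(31/4) = 1111/16096

Δ: Δ0=1/2, Δ1=-3/2, Δ2=-2/3, Δ3=7/3, Δ4=-8
row 1: diag=8, rhs=-12; c'=1/4, d'=-3/2
row 2: denom=10−2·1/4=19/2; d'=(5−2·-3/2)/(19/2)=16/19
row 3: denom=12−3·6/19=210/19; d'=(18−3·16/19)/(210/19)=7/5
row 4: denom=8−3·19/70=503/70; d'=(-62−3·7/5)/(503/70)=-4634/503
back: M4=-4634/503
back: M3=7/5−19/70·-4634/503=1962/503
back: M2=16/19−6/19·1962/503=-196/503
back: M1=-3/2−1/4·-196/503=-1411/1006
M: M0=0, M1=-1411/1006, M2=-196/503, M3=1962/503, M4=-4634/503, M5=0
seg 0: a=1, c=M0/2=0, d=(M1−M0)/(6·2)=-1411/12072, b=Δ0−h0·(2M0+M1)/6=1460/1509
seg 1: a=2, c=M1/2=-1411/2012, d=(M2−M1)/(6·2)=1019/12072, b=Δ1−h1·(2M1+M2)/6=-1313/3018
seg 2: a=-1, c=M2/2=-98/503, d=(M3−M2)/(6·3)=1079/4527, b=Δ2−h2·(2M2+M3)/6=-3361/1509
seg 3: a=-3, c=M3/2=981/503, d=(M4−M3)/(6·3)=-3298/4527, b=Δ3−h3·(2M3+M4)/6=4586/1509
seg 4: a=4, c=M4/2=-2317/503, d=(M5−M4)/(6·1)=2317/1509, b=Δ4−h4·(2M4+M5)/6=-7438/1509
t_q=31/4 → seg 3, τ=3/4; S=-3+4586/1509·τ+981/503·τ²+-3298/4527·τ³=1111/16096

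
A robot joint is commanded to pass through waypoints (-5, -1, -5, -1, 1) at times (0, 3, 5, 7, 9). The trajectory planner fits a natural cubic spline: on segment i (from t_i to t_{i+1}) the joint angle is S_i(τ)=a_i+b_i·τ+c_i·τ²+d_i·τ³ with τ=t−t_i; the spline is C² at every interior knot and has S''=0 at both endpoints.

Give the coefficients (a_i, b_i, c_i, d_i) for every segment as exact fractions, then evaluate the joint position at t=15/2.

Δ: Δ0=4/3, Δ1=-2, Δ2=2, Δ3=1
row 1: diag=10, rhs=-20; c'=1/5, d'=-2
row 2: denom=8−2·1/5=38/5; d'=(24−2·-2)/(38/5)=70/19
row 3: denom=8−2·5/19=142/19; d'=(-6−2·70/19)/(142/19)=-127/71
back: M3=-127/71
back: M2=70/19−5/19·-127/71=295/71
back: M1=-2−1/5·295/71=-201/71
M: M0=0, M1=-201/71, M2=295/71, M3=-127/71, M4=0
seg 0: a=-5, c=M0/2=0, d=(M1−M0)/(6·3)=-67/426, b=Δ0−h0·(2M0+M1)/6=1171/426
seg 1: a=-1, c=M1/2=-201/142, d=(M2−M1)/(6·2)=124/213, b=Δ1−h1·(2M1+M2)/6=-319/213
seg 2: a=-5, c=M2/2=295/142, d=(M3−M2)/(6·2)=-211/426, b=Δ2−h2·(2M2+M3)/6=-37/213
seg 3: a=-1, c=M3/2=-127/142, d=(M4−M3)/(6·2)=127/852, b=Δ3−h3·(2M3+M4)/6=467/213
t_q=15/2 → seg 3, τ=1/2; S=-1+467/213·τ+-127/142·τ²+127/852·τ³=-247/2272

  seg 0: a=-5 b=1171/426 c=0 d=-67/426
  seg 1: a=-1 b=-319/213 c=-201/142 d=124/213
  seg 2: a=-5 b=-37/213 c=295/142 d=-211/426
  seg 3: a=-1 b=467/213 c=-127/142 d=127/852
S(15/2) = -247/2272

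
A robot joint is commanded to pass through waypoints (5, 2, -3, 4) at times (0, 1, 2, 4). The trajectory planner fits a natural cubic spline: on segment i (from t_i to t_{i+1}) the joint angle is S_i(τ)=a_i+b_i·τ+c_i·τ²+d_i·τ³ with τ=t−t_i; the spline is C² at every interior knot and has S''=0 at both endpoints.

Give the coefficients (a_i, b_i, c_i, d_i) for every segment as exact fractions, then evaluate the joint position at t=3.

  seg 0: a=5 b=-97/46 c=0 d=-41/46
  seg 1: a=2 b=-110/23 c=-123/46 d=113/46
  seg 2: a=-3 b=-127/46 c=108/23 d=-18/23
S(3) = -85/46

Δ: Δ0=-3, Δ1=-5, Δ2=7/2
row 1: diag=4, rhs=-12; c'=1/4, d'=-3
row 2: denom=6−1·1/4=23/4; d'=(51−1·-3)/(23/4)=216/23
back: M2=216/23
back: M1=-3−1/4·216/23=-123/23
M: M0=0, M1=-123/23, M2=216/23, M3=0
seg 0: a=5, c=M0/2=0, d=(M1−M0)/(6·1)=-41/46, b=Δ0−h0·(2M0+M1)/6=-97/46
seg 1: a=2, c=M1/2=-123/46, d=(M2−M1)/(6·1)=113/46, b=Δ1−h1·(2M1+M2)/6=-110/23
seg 2: a=-3, c=M2/2=108/23, d=(M3−M2)/(6·2)=-18/23, b=Δ2−h2·(2M2+M3)/6=-127/46
t_q=3 → seg 2, τ=1; S=-3+-127/46·τ+108/23·τ²+-18/23·τ³=-85/46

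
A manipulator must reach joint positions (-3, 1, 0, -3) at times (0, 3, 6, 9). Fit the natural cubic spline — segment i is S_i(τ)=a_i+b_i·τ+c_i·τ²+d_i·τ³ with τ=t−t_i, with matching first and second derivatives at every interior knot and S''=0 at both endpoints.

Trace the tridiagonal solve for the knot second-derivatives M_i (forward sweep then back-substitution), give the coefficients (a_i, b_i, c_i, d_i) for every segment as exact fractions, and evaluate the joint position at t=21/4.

  seg 0: a=-3 b=26/15 c=0 d=-2/45
  seg 1: a=1 b=8/15 c=-2/5 d=1/27
  seg 2: a=0 b=-13/15 c=-1/15 d=1/135
S(21/4) = 191/320

Δ: Δ0=4/3, Δ1=-1/3, Δ2=-1
row 1: diag=12, rhs=-10; c'=1/4, d'=-5/6
row 2: denom=12−3·1/4=45/4; d'=(-4−3·-5/6)/(45/4)=-2/15
back: M2=-2/15
back: M1=-5/6−1/4·-2/15=-4/5
M: M0=0, M1=-4/5, M2=-2/15, M3=0
seg 0: a=-3, c=M0/2=0, d=(M1−M0)/(6·3)=-2/45, b=Δ0−h0·(2M0+M1)/6=26/15
seg 1: a=1, c=M1/2=-2/5, d=(M2−M1)/(6·3)=1/27, b=Δ1−h1·(2M1+M2)/6=8/15
seg 2: a=0, c=M2/2=-1/15, d=(M3−M2)/(6·3)=1/135, b=Δ2−h2·(2M2+M3)/6=-13/15
t_q=21/4 → seg 1, τ=9/4; S=1+8/15·τ+-2/5·τ²+1/27·τ³=191/320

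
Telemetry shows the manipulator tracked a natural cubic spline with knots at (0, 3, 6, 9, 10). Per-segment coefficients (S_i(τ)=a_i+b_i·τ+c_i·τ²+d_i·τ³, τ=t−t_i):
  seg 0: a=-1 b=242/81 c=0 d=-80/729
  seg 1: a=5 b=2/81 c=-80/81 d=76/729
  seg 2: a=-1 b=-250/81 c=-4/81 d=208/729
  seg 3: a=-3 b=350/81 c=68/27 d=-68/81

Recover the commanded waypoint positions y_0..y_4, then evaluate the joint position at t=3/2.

y_0 = S_0(0) = a_0 = -1
y_1 = S_1(0) = a_1 = 5
y_2 = S_2(0) = a_2 = -1
y_3 = S_3(0) = a_3 = -3
y_4 = S_3(1) = 3
t_q=3/2 is in segment 0 (τ=3/2); S_0(τ)=28/9

y_0=-1 y_1=5 y_2=-1 y_3=-3 y_4=3
S(3/2) = 28/9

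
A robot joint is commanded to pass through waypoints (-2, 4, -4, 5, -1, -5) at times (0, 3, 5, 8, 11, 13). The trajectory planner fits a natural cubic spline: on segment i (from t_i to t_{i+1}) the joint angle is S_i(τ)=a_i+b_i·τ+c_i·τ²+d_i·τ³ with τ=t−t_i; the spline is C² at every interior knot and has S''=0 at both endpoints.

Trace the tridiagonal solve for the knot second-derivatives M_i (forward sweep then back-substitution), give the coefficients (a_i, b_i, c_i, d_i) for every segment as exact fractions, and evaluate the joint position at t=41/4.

Δ: Δ0=2, Δ1=-4, Δ2=3, Δ3=-2, Δ4=-2
row 1: diag=10, rhs=-36; c'=1/5, d'=-18/5
row 2: denom=10−2·1/5=48/5; d'=(42−2·-18/5)/(48/5)=41/8
row 3: denom=12−3·5/16=177/16; d'=(-30−3·41/8)/(177/16)=-242/59
row 4: denom=10−3·16/59=542/59; d'=(0−3·-242/59)/(542/59)=363/271
back: M4=363/271
back: M3=-242/59−16/59·363/271=-1210/271
back: M2=41/8−5/16·-1210/271=1767/271
back: M1=-18/5−1/5·1767/271=-1329/271
M: M0=0, M1=-1329/271, M2=1767/271, M3=-1210/271, M4=363/271, M5=0
seg 0: a=-2, c=M0/2=0, d=(M1−M0)/(6·3)=-443/1626, b=Δ0−h0·(2M0+M1)/6=2413/542
seg 1: a=4, c=M1/2=-1329/542, d=(M2−M1)/(6·2)=258/271, b=Δ1−h1·(2M1+M2)/6=-787/271
seg 2: a=-4, c=M2/2=1767/542, d=(M3−M2)/(6·3)=-2977/4878, b=Δ2−h2·(2M2+M3)/6=-349/271
seg 3: a=5, c=M3/2=-605/271, d=(M4−M3)/(6·3)=1573/4878, b=Δ3−h3·(2M3+M4)/6=973/542
seg 4: a=-1, c=M4/2=363/542, d=(M5−M4)/(6·2)=-121/1084, b=Δ4−h4·(2M4+M5)/6=-784/271
t_q=41/4 → seg 3, τ=9/4; S=5+973/542·τ+-605/271·τ²+1573/4878·τ³=48925/34688

  seg 0: a=-2 b=2413/542 c=0 d=-443/1626
  seg 1: a=4 b=-787/271 c=-1329/542 d=258/271
  seg 2: a=-4 b=-349/271 c=1767/542 d=-2977/4878
  seg 3: a=5 b=973/542 c=-605/271 d=1573/4878
  seg 4: a=-1 b=-784/271 c=363/542 d=-121/1084
S(41/4) = 48925/34688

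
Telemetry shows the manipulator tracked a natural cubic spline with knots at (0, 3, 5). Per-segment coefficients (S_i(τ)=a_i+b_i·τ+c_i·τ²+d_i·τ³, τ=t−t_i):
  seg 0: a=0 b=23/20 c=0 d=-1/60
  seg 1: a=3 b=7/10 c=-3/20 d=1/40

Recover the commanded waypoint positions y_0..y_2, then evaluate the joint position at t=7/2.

y_0 = S_0(0) = a_0 = 0
y_1 = S_1(0) = a_1 = 3
y_2 = S_1(2) = 4
t_q=7/2 is in segment 1 (τ=1/2); S_1(τ)=1061/320

y_0=0 y_1=3 y_2=4
S(7/2) = 1061/320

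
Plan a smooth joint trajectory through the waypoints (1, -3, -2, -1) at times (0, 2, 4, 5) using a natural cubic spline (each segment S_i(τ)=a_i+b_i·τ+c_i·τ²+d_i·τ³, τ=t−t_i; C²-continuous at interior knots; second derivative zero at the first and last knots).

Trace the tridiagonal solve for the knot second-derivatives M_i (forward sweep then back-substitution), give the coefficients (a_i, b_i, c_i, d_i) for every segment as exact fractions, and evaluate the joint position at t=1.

  seg 0: a=1 b=-29/11 c=0 d=7/44
  seg 1: a=-3 b=-8/11 c=21/22 d=-15/88
  seg 2: a=-2 b=23/22 c=-3/44 d=1/44
S(1) = -65/44

Δ: Δ0=-2, Δ1=1/2, Δ2=1
row 1: diag=8, rhs=15; c'=1/4, d'=15/8
row 2: denom=6−2·1/4=11/2; d'=(3−2·15/8)/(11/2)=-3/22
back: M2=-3/22
back: M1=15/8−1/4·-3/22=21/11
M: M0=0, M1=21/11, M2=-3/22, M3=0
seg 0: a=1, c=M0/2=0, d=(M1−M0)/(6·2)=7/44, b=Δ0−h0·(2M0+M1)/6=-29/11
seg 1: a=-3, c=M1/2=21/22, d=(M2−M1)/(6·2)=-15/88, b=Δ1−h1·(2M1+M2)/6=-8/11
seg 2: a=-2, c=M2/2=-3/44, d=(M3−M2)/(6·1)=1/44, b=Δ2−h2·(2M2+M3)/6=23/22
t_q=1 → seg 0, τ=1; S=1+-29/11·τ+0·τ²+7/44·τ³=-65/44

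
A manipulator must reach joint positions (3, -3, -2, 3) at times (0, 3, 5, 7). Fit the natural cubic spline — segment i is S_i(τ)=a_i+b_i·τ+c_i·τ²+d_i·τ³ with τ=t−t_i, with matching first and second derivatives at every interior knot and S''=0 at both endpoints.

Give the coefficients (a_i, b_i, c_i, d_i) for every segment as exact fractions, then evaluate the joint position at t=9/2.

  seg 0: a=3 b=-50/19 c=0 d=4/57
  seg 1: a=-3 b=-14/19 c=12/19 d=-1/152
  seg 2: a=-2 b=65/38 c=45/76 d=-15/152
S(9/2) = -3291/1216

Δ: Δ0=-2, Δ1=1/2, Δ2=5/2
row 1: diag=10, rhs=15; c'=1/5, d'=3/2
row 2: denom=8−2·1/5=38/5; d'=(12−2·3/2)/(38/5)=45/38
back: M2=45/38
back: M1=3/2−1/5·45/38=24/19
M: M0=0, M1=24/19, M2=45/38, M3=0
seg 0: a=3, c=M0/2=0, d=(M1−M0)/(6·3)=4/57, b=Δ0−h0·(2M0+M1)/6=-50/19
seg 1: a=-3, c=M1/2=12/19, d=(M2−M1)/(6·2)=-1/152, b=Δ1−h1·(2M1+M2)/6=-14/19
seg 2: a=-2, c=M2/2=45/76, d=(M3−M2)/(6·2)=-15/152, b=Δ2−h2·(2M2+M3)/6=65/38
t_q=9/2 → seg 1, τ=3/2; S=-3+-14/19·τ+12/19·τ²+-1/152·τ³=-3291/1216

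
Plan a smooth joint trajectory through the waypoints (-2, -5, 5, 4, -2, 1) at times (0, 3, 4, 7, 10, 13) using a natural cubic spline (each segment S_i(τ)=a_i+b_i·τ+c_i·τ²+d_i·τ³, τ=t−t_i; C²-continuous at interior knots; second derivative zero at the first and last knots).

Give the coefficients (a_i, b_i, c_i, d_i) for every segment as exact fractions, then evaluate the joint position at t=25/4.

Δ: Δ0=-1, Δ1=10, Δ2=-1/3, Δ3=-2, Δ4=1
row 1: diag=8, rhs=66; c'=1/8, d'=33/4
row 2: denom=8−1·1/8=63/8; d'=(-62−1·33/4)/(63/8)=-562/63
row 3: denom=12−3·8/21=76/7; d'=(-10−3·-562/63)/(76/7)=88/57
row 4: denom=12−3·21/76=849/76; d'=(18−3·88/57)/(849/76)=1016/849
back: M4=1016/849
back: M3=88/57−21/76·1016/849=1030/849
back: M2=-562/63−8/21·1030/849=-7966/849
back: M1=33/4−1/8·-7966/849=8000/849
M: M0=0, M1=8000/849, M2=-7966/849, M3=1030/849, M4=1016/849, M5=0
seg 0: a=-2, c=M0/2=0, d=(M1−M0)/(6·3)=4000/7641, b=Δ0−h0·(2M0+M1)/6=-4849/849
seg 1: a=-5, c=M1/2=4000/849, d=(M2−M1)/(6·1)=-887/283, b=Δ1−h1·(2M1+M2)/6=7151/849
seg 2: a=5, c=M2/2=-3983/849, d=(M3−M2)/(6·3)=4498/7641, b=Δ2−h2·(2M2+M3)/6=7168/849
seg 3: a=4, c=M3/2=515/849, d=(M4−M3)/(6·3)=-7/7641, b=Δ3−h3·(2M3+M4)/6=-3236/849
seg 4: a=-2, c=M4/2=508/849, d=(M5−M4)/(6·3)=-508/7641, b=Δ4−h4·(2M4+M5)/6=-167/849
t_q=25/4 → seg 2, τ=9/4; S=5+7168/849·τ+-3983/849·τ²+4498/7641·τ³=62953/9056

  seg 0: a=-2 b=-4849/849 c=0 d=4000/7641
  seg 1: a=-5 b=7151/849 c=4000/849 d=-887/283
  seg 2: a=5 b=7168/849 c=-3983/849 d=4498/7641
  seg 3: a=4 b=-3236/849 c=515/849 d=-7/7641
  seg 4: a=-2 b=-167/849 c=508/849 d=-508/7641
S(25/4) = 62953/9056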